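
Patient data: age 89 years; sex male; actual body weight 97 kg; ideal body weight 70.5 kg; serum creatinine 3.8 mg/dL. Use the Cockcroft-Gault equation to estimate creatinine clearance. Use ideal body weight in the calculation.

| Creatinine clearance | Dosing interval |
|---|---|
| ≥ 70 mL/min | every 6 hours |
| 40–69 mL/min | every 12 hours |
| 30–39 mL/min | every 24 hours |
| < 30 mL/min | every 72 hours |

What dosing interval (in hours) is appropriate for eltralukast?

every 72 hours

CrCl = (140 − 89) × 70.5 / (72 × 3.8) = 3595.5 / 273.60 ≈ 13.1 mL/min
CrCl ≈ 13 mL/min → bracket < 30 mL/min → every 72 hours.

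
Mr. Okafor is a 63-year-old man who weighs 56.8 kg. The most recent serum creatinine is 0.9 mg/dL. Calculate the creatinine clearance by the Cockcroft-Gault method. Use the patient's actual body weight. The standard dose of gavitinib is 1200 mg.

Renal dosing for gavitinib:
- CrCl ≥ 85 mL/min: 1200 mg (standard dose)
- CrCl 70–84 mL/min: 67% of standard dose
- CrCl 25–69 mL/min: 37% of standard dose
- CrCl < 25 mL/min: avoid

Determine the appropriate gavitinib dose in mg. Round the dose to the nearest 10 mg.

CrCl = (140 − 63) × 56.8 / (72 × 0.9) = 4373.6 / 64.80 ≈ 67.5 mL/min
CrCl ≈ 67 mL/min → bracket 25–69 mL/min.
37% of 1200 mg = 444 mg → 440 mg

440 mg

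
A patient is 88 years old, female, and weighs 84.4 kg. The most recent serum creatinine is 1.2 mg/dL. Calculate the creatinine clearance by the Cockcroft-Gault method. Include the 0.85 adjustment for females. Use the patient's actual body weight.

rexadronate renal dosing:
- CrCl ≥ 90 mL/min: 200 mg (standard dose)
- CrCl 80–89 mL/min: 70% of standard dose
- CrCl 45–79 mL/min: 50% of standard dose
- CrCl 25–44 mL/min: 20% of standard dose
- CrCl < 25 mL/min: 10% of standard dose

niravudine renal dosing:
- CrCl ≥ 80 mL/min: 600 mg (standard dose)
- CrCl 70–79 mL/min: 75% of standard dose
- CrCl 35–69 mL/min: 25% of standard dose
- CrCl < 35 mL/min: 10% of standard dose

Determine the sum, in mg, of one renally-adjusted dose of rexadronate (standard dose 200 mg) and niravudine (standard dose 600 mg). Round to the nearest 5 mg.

190 mg

CrCl = (140 − 88) × 84.4 / (72 × 1.2) × 0.85 = 4388.8 / 86.40 × 0.85 ≈ 43.2 mL/min
CrCl ≈ 43 mL/min.
rexadronate: 25–44 mL/min → 20% of 200 mg = 40 mg.
niravudine: 35–69 mL/min → 25% of 600 mg = 150 mg.
Total = 40 + 150 = 190 mg.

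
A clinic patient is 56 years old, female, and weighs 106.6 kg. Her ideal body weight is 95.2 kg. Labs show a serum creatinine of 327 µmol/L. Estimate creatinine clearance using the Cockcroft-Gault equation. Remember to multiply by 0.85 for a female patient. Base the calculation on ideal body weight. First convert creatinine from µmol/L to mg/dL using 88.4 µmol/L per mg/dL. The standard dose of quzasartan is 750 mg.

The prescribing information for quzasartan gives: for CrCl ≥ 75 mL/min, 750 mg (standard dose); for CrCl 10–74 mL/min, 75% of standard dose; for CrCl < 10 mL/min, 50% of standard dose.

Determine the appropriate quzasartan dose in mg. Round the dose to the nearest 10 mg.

560 mg

SCr = 327 / 88.4 = 3.699 mg/dL
CrCl = (140 − 56) × 95.2 / (72 × 3.699) × 0.85 = 7996.8 / 266.33 × 0.85 ≈ 25.5 mL/min
CrCl ≈ 26 mL/min → bracket 10–74 mL/min.
75% of 750 mg = 562.5 mg → 560 mg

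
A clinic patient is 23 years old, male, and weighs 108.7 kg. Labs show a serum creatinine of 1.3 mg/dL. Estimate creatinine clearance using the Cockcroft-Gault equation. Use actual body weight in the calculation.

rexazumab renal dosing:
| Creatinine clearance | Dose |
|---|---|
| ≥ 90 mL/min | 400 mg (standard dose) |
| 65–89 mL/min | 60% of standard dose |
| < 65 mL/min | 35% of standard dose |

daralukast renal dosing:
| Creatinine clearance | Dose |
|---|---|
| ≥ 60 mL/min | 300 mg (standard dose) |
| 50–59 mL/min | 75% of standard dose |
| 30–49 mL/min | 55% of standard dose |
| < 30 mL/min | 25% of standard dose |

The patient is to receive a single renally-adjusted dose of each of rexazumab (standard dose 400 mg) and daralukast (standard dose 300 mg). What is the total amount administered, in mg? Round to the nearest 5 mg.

700 mg

CrCl = (140 − 23) × 108.7 / (72 × 1.3) = 12717.9 / 93.60 ≈ 135.9 mL/min
CrCl ≈ 136 mL/min.
rexazumab: ≥ 90 mL/min → 100% of 400 mg = 400 mg.
daralukast: ≥ 60 mL/min → 100% of 300 mg = 300 mg.
Total = 400 + 300 = 700 mg.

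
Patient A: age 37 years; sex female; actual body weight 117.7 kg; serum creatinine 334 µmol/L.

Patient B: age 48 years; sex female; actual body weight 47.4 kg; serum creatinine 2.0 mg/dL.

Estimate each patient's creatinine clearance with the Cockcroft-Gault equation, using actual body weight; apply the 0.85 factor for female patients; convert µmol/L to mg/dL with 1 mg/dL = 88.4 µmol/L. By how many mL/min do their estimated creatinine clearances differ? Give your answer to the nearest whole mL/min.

Patient A: SCr = 334 / 88.4 = 3.778 mg/dL
Patient A: CrCl = (140 − 37) × 117.7 / (72 × 3.778) × 0.85 = 12123.1 / 272.02 × 0.85 ≈ 37.9 mL/min
Patient B: CrCl = (140 − 48) × 47.4 / (72 × 2) × 0.85 = 4360.8 / 144.00 × 0.85 ≈ 25.7 mL/min
|37.9 − 25.7| = 12.2 mL/min

12 mL/min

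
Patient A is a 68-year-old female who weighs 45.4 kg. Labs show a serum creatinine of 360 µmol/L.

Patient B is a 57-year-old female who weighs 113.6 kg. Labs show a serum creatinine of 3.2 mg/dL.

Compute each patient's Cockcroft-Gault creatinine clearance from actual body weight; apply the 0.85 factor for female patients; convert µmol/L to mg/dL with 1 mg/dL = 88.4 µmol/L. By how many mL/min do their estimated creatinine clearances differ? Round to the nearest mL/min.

Patient A: SCr = 360 / 88.4 = 4.072 mg/dL
Patient A: CrCl = (140 − 68) × 45.4 / (72 × 4.072) × 0.85 = 3268.8 / 293.18 × 0.85 ≈ 9.5 mL/min
Patient B: CrCl = (140 − 57) × 113.6 / (72 × 3.2) × 0.85 = 9428.8 / 230.40 × 0.85 ≈ 34.8 mL/min
|9.5 − 34.8| = 25.3 mL/min

25 mL/min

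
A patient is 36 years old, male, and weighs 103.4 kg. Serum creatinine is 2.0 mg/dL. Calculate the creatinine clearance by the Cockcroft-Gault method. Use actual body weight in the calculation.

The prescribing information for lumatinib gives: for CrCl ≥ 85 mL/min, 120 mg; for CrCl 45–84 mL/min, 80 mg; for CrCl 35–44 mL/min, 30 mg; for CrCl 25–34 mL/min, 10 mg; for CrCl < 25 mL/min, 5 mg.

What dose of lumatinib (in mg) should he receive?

CrCl = (140 − 36) × 103.4 / (72 × 2) = 10753.6 / 144.00 ≈ 74.7 mL/min
CrCl ≈ 75 mL/min → bracket 45–84 mL/min.
Dose for this bracket: 80 mg.

80 mg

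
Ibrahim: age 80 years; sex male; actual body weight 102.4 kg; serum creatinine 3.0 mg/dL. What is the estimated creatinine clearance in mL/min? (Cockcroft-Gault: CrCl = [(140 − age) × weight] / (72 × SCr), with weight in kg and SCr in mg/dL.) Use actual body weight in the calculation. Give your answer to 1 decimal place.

CrCl = (140 − 80) × 102.4 / (72 × 3) = 6144.0 / 216.00 ≈ 28.4 mL/min

28.4 mL/min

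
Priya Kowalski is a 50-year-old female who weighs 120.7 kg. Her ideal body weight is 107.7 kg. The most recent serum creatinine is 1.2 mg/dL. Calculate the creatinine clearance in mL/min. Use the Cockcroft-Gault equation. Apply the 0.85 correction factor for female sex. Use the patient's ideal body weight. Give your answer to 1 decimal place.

CrCl = (140 − 50) × 107.7 / (72 × 1.2) × 0.85 = 9693.0 / 86.40 × 0.85 ≈ 95.4 mL/min

95.4 mL/min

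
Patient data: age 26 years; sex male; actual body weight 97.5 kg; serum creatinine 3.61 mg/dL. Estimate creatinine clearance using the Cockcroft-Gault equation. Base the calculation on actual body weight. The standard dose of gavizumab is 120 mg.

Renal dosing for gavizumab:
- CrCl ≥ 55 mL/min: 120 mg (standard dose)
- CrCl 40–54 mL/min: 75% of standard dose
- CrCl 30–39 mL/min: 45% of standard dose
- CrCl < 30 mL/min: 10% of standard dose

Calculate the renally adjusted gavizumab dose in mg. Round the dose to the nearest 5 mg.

90 mg

CrCl = (140 − 26) × 97.5 / (72 × 3.61) = 11115.0 / 259.92 ≈ 42.8 mL/min
CrCl ≈ 43 mL/min → bracket 40–54 mL/min.
75% of 120 mg = 90 mg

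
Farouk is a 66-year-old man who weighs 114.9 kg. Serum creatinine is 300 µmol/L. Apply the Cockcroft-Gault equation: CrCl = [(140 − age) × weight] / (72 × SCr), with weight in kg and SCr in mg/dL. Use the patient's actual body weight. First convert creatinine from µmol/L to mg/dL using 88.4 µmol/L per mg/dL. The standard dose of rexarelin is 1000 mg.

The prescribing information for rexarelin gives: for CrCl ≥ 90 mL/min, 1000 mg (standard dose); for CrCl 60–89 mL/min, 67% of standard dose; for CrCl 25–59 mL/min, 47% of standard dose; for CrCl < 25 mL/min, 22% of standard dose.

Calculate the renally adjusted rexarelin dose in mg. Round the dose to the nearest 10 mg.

SCr = 300 / 88.4 = 3.394 mg/dL
CrCl = (140 − 66) × 114.9 / (72 × 3.394) = 8502.6 / 244.37 ≈ 34.8 mL/min
CrCl ≈ 35 mL/min → bracket 25–59 mL/min.
47% of 1000 mg = 470 mg

470 mg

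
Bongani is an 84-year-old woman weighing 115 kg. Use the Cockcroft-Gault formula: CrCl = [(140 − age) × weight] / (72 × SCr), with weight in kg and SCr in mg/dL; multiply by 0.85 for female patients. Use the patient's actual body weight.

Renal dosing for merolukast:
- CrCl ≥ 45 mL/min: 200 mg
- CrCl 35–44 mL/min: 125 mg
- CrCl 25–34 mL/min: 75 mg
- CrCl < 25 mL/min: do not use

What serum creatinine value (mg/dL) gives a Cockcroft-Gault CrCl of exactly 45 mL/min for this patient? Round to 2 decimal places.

1.69 mg/dL

Standard dose requires CrCl ≥ 45 mL/min.
Set (140 − 84) × 115 × 0.85 / (72 × SCr) = 45
SCr = (140 − 84) × 115 × 0.85 / (72 × 45) = 1.690 mg/dL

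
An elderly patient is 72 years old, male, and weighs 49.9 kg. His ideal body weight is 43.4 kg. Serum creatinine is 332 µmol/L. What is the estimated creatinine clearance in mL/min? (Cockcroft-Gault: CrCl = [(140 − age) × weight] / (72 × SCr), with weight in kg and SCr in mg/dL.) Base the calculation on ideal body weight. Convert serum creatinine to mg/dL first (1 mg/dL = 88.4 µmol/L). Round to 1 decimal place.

SCr = 332 / 88.4 = 3.756 mg/dL
CrCl = (140 − 72) × 43.4 / (72 × 3.756) = 2951.2 / 270.43 ≈ 10.9 mL/min

10.9 mL/min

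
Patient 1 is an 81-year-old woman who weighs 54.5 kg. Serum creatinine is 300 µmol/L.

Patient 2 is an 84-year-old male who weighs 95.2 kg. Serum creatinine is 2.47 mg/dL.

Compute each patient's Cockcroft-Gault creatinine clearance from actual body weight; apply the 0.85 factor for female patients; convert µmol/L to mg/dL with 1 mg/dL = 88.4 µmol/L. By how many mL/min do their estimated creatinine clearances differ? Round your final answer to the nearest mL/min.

19 mL/min

Patient 1: SCr = 300 / 88.4 = 3.394 mg/dL
Patient 1: CrCl = (140 − 81) × 54.5 / (72 × 3.394) × 0.85 = 3215.5 / 244.37 × 0.85 ≈ 11.2 mL/min
Patient 2: CrCl = (140 − 84) × 95.2 / (72 × 2.47) = 5331.2 / 177.84 ≈ 30.0 mL/min
|11.2 − 30.0| = 18.8 mL/min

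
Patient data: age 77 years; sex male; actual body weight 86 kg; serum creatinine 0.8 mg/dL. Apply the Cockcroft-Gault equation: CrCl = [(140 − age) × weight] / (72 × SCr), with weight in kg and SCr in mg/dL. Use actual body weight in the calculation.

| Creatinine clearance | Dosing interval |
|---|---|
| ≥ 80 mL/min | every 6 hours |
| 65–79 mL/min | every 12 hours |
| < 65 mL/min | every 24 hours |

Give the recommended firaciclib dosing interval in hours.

CrCl = (140 − 77) × 86 / (72 × 0.8) = 5418.0 / 57.60 ≈ 94.1 mL/min
CrCl ≈ 94 mL/min → bracket ≥ 80 mL/min → every 6 hours.

every 6 hours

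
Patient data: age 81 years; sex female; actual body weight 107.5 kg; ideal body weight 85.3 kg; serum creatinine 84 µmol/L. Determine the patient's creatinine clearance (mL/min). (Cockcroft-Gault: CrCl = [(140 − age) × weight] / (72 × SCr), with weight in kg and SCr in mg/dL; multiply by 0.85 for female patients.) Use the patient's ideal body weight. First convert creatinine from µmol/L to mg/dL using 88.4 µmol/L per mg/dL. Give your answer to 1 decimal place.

SCr = 84 / 88.4 = 0.95 mg/dL
CrCl = (140 − 81) × 85.3 / (72 × 0.95) × 0.85 = 5032.7 / 68.40 × 0.85 ≈ 62.5 mL/min

62.5 mL/min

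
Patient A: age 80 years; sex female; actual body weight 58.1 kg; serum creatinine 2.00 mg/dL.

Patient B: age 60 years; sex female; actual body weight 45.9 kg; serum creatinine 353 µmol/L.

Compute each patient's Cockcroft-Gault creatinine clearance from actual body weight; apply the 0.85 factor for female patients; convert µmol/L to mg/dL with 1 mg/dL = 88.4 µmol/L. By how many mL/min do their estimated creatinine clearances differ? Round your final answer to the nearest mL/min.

Patient A: CrCl = (140 − 80) × 58.1 / (72 × 2) × 0.85 = 3486.0 / 144.00 × 0.85 ≈ 20.6 mL/min
Patient B: SCr = 353 / 88.4 = 3.993 mg/dL
Patient B: CrCl = (140 − 60) × 45.9 / (72 × 3.993) × 0.85 = 3672.0 / 287.50 × 0.85 ≈ 10.9 mL/min
|20.6 − 10.9| = 9.7 mL/min

10 mL/min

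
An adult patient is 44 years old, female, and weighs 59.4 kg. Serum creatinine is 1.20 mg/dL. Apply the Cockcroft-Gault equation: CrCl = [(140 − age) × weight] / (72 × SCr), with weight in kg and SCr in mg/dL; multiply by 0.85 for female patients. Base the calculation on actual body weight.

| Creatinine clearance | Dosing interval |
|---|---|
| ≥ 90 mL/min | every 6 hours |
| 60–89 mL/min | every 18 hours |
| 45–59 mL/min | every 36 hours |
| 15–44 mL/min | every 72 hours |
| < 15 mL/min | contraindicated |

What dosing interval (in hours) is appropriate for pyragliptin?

every 36 hours

CrCl = (140 − 44) × 59.4 / (72 × 1.2) × 0.85 = 5702.4 / 86.40 × 0.85 ≈ 56.1 mL/min
CrCl ≈ 56 mL/min → bracket 45–59 mL/min → every 36 hours.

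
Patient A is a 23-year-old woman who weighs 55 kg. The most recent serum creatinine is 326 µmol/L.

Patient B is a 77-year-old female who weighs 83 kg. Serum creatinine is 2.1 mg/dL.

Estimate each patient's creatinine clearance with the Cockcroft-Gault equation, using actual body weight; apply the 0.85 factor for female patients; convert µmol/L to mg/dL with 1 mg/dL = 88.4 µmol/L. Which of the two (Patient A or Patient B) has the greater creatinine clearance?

Patient A: SCr = 326 / 88.4 = 3.688 mg/dL
Patient A: CrCl = (140 − 23) × 55 / (72 × 3.688) × 0.85 = 6435.0 / 265.54 × 0.85 ≈ 20.6 mL/min
Patient B: CrCl = (140 − 77) × 83 / (72 × 2.1) × 0.85 = 5229.0 / 151.20 × 0.85 ≈ 29.4 mL/min
20.6 vs 29.4 mL/min → Patient B is higher.

Patient B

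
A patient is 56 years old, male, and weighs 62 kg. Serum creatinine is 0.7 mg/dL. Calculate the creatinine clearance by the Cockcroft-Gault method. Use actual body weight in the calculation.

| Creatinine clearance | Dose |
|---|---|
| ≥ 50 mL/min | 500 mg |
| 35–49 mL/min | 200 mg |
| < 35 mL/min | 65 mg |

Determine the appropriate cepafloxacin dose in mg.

500 mg

CrCl = (140 − 56) × 62 / (72 × 0.7) = 5208.0 / 50.40 ≈ 103.3 mL/min
CrCl ≈ 103 mL/min → bracket ≥ 50 mL/min.
Dose for this bracket: 500 mg.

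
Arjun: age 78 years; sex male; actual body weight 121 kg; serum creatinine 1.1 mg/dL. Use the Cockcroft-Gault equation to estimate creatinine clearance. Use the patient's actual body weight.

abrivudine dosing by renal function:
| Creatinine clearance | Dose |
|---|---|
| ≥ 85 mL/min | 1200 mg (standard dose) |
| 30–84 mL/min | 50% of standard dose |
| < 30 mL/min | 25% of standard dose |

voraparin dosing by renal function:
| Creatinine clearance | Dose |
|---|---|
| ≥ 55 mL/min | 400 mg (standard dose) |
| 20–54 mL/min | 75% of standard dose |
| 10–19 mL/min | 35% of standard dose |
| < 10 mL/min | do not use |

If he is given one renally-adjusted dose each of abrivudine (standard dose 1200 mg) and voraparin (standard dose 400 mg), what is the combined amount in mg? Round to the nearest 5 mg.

CrCl = (140 − 78) × 121 / (72 × 1.1) = 7502.0 / 79.20 ≈ 94.7 mL/min
CrCl ≈ 95 mL/min.
abrivudine: ≥ 85 mL/min → 100% of 1200 mg = 1200 mg.
voraparin: ≥ 55 mL/min → 100% of 400 mg = 400 mg.
Total = 1200 + 400 = 1600 mg.

1600 mg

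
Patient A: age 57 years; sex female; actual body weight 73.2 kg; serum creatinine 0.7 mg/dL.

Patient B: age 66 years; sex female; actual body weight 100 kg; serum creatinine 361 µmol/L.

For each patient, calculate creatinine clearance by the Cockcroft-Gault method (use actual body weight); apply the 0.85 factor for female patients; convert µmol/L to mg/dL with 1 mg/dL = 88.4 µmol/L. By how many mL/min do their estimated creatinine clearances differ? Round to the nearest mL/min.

81 mL/min

Patient A: CrCl = (140 − 57) × 73.2 / (72 × 0.7) × 0.85 = 6075.6 / 50.40 × 0.85 ≈ 102.5 mL/min
Patient B: SCr = 361 / 88.4 = 4.084 mg/dL
Patient B: CrCl = (140 − 66) × 100 / (72 × 4.084) × 0.85 = 7400.0 / 294.05 × 0.85 ≈ 21.4 mL/min
|102.5 − 21.4| = 81.1 mL/min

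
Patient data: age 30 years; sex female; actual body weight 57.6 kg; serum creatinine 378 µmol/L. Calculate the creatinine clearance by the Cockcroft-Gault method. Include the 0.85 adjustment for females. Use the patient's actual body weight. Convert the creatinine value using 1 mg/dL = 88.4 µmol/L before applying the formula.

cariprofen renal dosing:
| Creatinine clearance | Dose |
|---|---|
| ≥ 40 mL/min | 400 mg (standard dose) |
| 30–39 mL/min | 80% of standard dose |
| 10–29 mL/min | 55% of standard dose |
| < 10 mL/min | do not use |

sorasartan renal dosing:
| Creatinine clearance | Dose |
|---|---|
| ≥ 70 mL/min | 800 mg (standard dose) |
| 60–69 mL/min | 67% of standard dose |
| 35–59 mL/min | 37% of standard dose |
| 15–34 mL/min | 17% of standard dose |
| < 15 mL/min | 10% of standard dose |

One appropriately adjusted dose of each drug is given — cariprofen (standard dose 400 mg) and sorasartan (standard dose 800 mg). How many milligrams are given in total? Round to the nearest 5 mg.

355 mg

SCr = 378 / 88.4 = 4.276 mg/dL
CrCl = (140 − 30) × 57.6 / (72 × 4.276) × 0.85 = 6336.0 / 307.87 × 0.85 ≈ 17.5 mL/min
CrCl ≈ 17 mL/min.
cariprofen: 10–29 mL/min → 55% of 400 mg = 220 mg.
sorasartan: 15–34 mL/min → 17% of 800 mg = 136 mg.
Total = 220 + 136 = 356 mg.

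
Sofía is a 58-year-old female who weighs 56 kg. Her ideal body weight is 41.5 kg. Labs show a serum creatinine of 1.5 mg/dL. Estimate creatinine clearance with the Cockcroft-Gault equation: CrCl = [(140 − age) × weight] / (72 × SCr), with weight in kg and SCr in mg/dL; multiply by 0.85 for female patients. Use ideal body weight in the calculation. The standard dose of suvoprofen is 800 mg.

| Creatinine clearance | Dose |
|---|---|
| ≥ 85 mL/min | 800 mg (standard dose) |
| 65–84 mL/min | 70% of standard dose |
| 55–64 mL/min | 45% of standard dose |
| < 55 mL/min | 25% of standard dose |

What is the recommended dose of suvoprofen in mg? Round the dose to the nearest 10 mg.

200 mg

CrCl = (140 − 58) × 41.5 / (72 × 1.5) × 0.85 = 3403.0 / 108.00 × 0.85 ≈ 26.8 mL/min
CrCl ≈ 27 mL/min → bracket < 55 mL/min.
25% of 800 mg = 200 mg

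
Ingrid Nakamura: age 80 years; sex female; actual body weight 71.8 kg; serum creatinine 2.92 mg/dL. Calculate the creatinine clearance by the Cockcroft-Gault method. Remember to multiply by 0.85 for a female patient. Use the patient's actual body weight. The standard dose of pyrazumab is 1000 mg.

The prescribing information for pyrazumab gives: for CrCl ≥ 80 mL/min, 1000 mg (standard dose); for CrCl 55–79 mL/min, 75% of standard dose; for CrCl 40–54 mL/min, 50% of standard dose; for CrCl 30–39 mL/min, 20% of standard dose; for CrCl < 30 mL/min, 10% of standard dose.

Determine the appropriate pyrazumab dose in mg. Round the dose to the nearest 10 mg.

100 mg

CrCl = (140 − 80) × 71.8 / (72 × 2.92) × 0.85 = 4308.0 / 210.24 × 0.85 ≈ 17.4 mL/min
CrCl ≈ 17 mL/min → bracket < 30 mL/min.
10% of 1000 mg = 100 mg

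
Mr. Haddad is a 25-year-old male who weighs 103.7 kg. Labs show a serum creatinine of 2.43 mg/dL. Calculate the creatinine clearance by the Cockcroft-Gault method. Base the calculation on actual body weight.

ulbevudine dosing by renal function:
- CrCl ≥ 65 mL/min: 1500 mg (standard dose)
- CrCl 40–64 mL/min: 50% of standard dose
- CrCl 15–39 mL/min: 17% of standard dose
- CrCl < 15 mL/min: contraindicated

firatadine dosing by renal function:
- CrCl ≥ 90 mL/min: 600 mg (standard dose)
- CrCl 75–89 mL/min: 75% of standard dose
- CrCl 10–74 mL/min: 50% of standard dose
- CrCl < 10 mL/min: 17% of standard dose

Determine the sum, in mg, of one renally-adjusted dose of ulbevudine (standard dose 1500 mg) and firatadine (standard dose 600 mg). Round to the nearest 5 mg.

1800 mg

CrCl = (140 − 25) × 103.7 / (72 × 2.43) = 11925.5 / 174.96 ≈ 68.2 mL/min
CrCl ≈ 68 mL/min.
ulbevudine: ≥ 65 mL/min → 100% of 1500 mg = 1500 mg.
firatadine: 10–74 mL/min → 50% of 600 mg = 300 mg.
Total = 1500 + 300 = 1800 mg.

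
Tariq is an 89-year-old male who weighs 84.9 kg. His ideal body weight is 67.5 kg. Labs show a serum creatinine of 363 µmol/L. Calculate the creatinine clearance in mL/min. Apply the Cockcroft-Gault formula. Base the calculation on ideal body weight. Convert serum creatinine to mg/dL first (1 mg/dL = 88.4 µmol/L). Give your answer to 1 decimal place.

SCr = 363 / 88.4 = 4.106 mg/dL
CrCl = (140 − 89) × 67.5 / (72 × 4.106) = 3442.5 / 295.63 ≈ 11.6 mL/min

11.6 mL/min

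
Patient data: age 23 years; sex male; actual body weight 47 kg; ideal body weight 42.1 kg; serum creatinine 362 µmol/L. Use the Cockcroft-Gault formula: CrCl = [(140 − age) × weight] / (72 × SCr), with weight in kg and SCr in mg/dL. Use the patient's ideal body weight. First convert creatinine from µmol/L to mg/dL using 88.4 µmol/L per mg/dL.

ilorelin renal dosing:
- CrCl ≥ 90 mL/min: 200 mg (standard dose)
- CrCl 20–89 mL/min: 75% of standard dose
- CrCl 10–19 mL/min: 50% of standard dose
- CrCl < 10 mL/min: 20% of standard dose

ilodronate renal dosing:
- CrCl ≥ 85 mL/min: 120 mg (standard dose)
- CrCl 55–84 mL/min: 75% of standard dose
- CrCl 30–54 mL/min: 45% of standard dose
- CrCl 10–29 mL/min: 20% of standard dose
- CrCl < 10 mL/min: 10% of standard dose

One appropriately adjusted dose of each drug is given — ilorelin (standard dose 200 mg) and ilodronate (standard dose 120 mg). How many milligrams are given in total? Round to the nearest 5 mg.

SCr = 362 / 88.4 = 4.095 mg/dL
CrCl = (140 − 23) × 42.1 / (72 × 4.095) = 4925.7 / 294.84 ≈ 16.7 mL/min
CrCl ≈ 17 mL/min.
ilorelin: 10–19 mL/min → 50% of 200 mg = 100 mg.
ilodronate: 10–29 mL/min → 20% of 120 mg = 24 mg.
Total = 100 + 24 = 124 mg.

125 mg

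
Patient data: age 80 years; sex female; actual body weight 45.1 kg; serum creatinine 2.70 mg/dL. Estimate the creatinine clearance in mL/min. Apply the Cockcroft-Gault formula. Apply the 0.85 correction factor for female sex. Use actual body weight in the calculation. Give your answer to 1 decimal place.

11.8 mL/min

CrCl = (140 − 80) × 45.1 / (72 × 2.7) × 0.85 = 2706.0 / 194.40 × 0.85 ≈ 11.8 mL/min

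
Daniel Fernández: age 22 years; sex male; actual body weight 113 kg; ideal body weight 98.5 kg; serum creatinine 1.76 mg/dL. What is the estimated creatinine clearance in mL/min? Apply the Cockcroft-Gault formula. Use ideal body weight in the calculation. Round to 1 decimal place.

91.7 mL/min

CrCl = (140 − 22) × 98.5 / (72 × 1.76) = 11623.0 / 126.72 ≈ 91.7 mL/min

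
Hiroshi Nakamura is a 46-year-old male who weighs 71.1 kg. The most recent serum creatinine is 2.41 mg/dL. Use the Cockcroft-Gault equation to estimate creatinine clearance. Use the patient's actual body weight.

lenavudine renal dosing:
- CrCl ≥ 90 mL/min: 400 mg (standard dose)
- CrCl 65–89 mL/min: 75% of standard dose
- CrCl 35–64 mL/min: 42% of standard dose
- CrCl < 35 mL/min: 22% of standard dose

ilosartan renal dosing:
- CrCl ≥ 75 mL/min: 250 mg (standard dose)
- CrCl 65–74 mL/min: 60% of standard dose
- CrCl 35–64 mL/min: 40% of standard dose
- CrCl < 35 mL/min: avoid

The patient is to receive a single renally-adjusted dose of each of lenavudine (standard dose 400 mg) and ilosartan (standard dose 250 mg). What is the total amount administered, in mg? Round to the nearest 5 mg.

270 mg

CrCl = (140 − 46) × 71.1 / (72 × 2.41) = 6683.4 / 173.52 ≈ 38.5 mL/min
CrCl ≈ 39 mL/min.
lenavudine: 35–64 mL/min → 42% of 400 mg = 168 mg.
ilosartan: 35–64 mL/min → 40% of 250 mg = 100 mg.
Total = 168 + 100 = 268 mg.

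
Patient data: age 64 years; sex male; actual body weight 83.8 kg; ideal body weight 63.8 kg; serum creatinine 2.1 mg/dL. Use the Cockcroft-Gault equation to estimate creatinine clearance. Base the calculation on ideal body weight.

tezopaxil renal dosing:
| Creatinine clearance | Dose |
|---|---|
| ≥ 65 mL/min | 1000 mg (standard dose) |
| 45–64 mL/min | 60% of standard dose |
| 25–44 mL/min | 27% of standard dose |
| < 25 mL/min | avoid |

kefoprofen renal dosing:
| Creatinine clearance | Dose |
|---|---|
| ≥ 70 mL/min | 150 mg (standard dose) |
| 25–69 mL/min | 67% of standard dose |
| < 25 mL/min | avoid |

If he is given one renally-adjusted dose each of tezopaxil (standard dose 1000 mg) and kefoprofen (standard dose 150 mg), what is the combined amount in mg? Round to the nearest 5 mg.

370 mg

CrCl = (140 − 64) × 63.8 / (72 × 2.1) = 4848.8 / 151.20 ≈ 32.1 mL/min
CrCl ≈ 32 mL/min.
tezopaxil: 25–44 mL/min → 27% of 1000 mg = 270 mg.
kefoprofen: 25–69 mL/min → 67% of 150 mg = 100.5 mg.
Total = 270 + 100.5 = 370.5 mg.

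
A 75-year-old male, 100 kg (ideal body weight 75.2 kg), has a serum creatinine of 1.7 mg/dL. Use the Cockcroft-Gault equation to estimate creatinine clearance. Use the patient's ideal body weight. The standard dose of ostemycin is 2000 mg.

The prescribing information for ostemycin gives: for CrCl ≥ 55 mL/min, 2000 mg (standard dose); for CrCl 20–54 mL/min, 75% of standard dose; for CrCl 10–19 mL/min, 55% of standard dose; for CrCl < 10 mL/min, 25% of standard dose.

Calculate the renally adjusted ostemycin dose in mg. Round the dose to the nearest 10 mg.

CrCl = (140 − 75) × 75.2 / (72 × 1.7) = 4888.0 / 122.40 ≈ 39.9 mL/min
CrCl ≈ 40 mL/min → bracket 20–54 mL/min.
75% of 2000 mg = 1500 mg

1500 mg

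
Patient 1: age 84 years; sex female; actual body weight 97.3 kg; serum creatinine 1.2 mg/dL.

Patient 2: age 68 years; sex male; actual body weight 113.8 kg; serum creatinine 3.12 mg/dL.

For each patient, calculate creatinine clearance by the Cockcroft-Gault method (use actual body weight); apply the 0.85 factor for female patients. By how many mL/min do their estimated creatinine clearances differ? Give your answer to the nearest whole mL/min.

17 mL/min

Patient 1: CrCl = (140 − 84) × 97.3 / (72 × 1.2) × 0.85 = 5448.8 / 86.40 × 0.85 ≈ 53.6 mL/min
Patient 2: CrCl = (140 − 68) × 113.8 / (72 × 3.12) = 8193.6 / 224.64 ≈ 36.5 mL/min
|53.6 − 36.5| = 17.1 mL/min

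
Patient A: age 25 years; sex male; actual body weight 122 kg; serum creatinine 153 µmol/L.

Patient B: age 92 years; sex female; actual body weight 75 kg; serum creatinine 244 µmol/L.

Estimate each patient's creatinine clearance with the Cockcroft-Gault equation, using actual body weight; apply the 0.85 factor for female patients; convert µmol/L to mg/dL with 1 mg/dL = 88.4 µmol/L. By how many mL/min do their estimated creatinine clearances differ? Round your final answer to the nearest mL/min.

Patient A: SCr = 153 / 88.4 = 1.731 mg/dL
Patient A: CrCl = (140 − 25) × 122 / (72 × 1.731) = 14030.0 / 124.63 ≈ 112.6 mL/min
Patient B: SCr = 244 / 88.4 = 2.76 mg/dL
Patient B: CrCl = (140 − 92) × 75 / (72 × 2.76) × 0.85 = 3600.0 / 198.72 × 0.85 ≈ 15.4 mL/min
|112.6 − 15.4| = 97.2 mL/min

97 mL/min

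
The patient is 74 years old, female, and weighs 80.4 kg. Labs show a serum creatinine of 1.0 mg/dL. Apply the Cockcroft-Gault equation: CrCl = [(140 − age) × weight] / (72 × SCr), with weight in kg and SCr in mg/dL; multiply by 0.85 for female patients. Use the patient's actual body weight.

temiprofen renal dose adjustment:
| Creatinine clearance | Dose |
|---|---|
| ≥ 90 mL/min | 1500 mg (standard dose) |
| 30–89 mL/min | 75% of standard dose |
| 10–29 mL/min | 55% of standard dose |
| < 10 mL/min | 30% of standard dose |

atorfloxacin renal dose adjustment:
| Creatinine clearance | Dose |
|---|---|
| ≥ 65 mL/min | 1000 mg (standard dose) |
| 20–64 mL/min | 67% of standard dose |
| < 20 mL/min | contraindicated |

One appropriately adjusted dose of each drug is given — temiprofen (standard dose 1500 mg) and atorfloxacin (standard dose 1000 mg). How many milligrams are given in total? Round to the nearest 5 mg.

CrCl = (140 − 74) × 80.4 / (72 × 1) × 0.85 = 5306.4 / 72.00 × 0.85 ≈ 62.6 mL/min
CrCl ≈ 63 mL/min.
temiprofen: 30–89 mL/min → 75% of 1500 mg = 1125 mg.
atorfloxacin: 20–64 mL/min → 67% of 1000 mg = 670 mg.
Total = 1125 + 670 = 1795 mg.

1795 mg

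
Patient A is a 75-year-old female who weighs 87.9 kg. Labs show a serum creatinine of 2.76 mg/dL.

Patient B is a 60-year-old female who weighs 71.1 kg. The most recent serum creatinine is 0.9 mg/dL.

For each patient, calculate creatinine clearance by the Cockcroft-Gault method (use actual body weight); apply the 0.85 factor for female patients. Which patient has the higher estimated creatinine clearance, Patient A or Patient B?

Patient A: CrCl = (140 − 75) × 87.9 / (72 × 2.76) × 0.85 = 5713.5 / 198.72 × 0.85 ≈ 24.4 mL/min
Patient B: CrCl = (140 − 60) × 71.1 / (72 × 0.9) × 0.85 = 5688.0 / 64.80 × 0.85 ≈ 74.6 mL/min
24.4 vs 74.6 mL/min → Patient B is higher.

Patient B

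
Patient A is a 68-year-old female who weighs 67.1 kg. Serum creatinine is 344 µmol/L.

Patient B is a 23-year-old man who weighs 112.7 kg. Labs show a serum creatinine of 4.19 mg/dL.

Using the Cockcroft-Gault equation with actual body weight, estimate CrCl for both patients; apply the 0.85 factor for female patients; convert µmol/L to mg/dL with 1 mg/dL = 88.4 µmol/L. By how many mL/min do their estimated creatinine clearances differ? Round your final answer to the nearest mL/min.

29 mL/min

Patient A: SCr = 344 / 88.4 = 3.891 mg/dL
Patient A: CrCl = (140 − 68) × 67.1 / (72 × 3.891) × 0.85 = 4831.2 / 280.15 × 0.85 ≈ 14.7 mL/min
Patient B: CrCl = (140 − 23) × 112.7 / (72 × 4.19) = 13185.9 / 301.68 ≈ 43.7 mL/min
|14.7 − 43.7| = 29.0 mL/min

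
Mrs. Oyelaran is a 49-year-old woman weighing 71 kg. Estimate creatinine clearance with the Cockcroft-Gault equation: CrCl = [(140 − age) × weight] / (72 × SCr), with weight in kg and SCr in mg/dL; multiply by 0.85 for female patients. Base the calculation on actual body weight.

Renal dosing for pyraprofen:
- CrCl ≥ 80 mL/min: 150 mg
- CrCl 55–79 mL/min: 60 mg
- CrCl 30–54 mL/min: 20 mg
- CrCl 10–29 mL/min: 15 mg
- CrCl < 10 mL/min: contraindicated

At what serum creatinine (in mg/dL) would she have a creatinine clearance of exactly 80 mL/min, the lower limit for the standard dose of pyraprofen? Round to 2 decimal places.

Standard dose requires CrCl ≥ 80 mL/min.
Set (140 − 49) × 71 × 0.85 / (72 × SCr) = 80
SCr = (140 − 49) × 71 × 0.85 / (72 × 80) = 0.953 mg/dL

0.95 mg/dL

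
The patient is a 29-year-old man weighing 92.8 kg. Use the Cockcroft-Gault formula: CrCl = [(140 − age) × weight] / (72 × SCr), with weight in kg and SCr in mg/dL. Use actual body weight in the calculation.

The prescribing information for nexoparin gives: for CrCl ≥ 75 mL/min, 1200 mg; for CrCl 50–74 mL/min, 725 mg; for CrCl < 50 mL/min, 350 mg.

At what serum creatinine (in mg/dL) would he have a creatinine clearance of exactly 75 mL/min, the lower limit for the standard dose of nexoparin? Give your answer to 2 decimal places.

Standard dose requires CrCl ≥ 75 mL/min.
Set (140 − 29) × 92.8 / (72 × SCr) = 75
SCr = (140 − 29) × 92.8 / (72 × 75) = 1.908 mg/dL

1.91 mg/dL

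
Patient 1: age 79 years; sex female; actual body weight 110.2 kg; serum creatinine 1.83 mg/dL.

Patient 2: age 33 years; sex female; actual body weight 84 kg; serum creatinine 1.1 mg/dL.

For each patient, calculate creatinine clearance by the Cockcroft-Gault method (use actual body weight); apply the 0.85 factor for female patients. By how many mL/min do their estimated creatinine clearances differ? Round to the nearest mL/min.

Patient 1: CrCl = (140 − 79) × 110.2 / (72 × 1.83) × 0.85 = 6722.2 / 131.76 × 0.85 ≈ 43.4 mL/min
Patient 2: CrCl = (140 − 33) × 84 / (72 × 1.1) × 0.85 = 8988.0 / 79.20 × 0.85 ≈ 96.5 mL/min
|43.4 − 96.5| = 53.1 mL/min

53 mL/min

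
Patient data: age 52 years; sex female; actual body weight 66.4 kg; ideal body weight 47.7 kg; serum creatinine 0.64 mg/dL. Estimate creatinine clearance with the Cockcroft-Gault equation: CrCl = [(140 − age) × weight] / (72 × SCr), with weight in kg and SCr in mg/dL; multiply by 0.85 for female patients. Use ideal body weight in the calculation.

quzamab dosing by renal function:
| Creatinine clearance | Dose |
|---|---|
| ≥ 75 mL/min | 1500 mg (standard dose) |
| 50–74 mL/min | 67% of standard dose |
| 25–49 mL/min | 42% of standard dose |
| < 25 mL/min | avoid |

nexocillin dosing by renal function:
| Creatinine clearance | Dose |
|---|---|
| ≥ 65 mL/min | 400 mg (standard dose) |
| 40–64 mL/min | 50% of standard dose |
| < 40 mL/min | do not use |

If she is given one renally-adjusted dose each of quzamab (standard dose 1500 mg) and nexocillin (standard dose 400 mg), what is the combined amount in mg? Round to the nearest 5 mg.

CrCl = (140 − 52) × 47.7 / (72 × 0.64) × 0.85 = 4197.6 / 46.08 × 0.85 ≈ 77.4 mL/min
CrCl ≈ 77 mL/min.
quzamab: ≥ 75 mL/min → 100% of 1500 mg = 1500 mg.
nexocillin: ≥ 65 mL/min → 100% of 400 mg = 400 mg.
Total = 1500 + 400 = 1900 mg.

1900 mg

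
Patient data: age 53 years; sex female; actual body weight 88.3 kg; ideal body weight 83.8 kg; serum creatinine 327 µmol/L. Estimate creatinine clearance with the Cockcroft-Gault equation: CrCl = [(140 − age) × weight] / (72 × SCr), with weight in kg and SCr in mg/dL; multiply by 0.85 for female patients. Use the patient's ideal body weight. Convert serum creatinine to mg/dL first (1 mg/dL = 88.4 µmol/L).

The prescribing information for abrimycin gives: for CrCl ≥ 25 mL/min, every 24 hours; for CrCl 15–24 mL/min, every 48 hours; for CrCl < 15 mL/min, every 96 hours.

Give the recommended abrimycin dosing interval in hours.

SCr = 327 / 88.4 = 3.699 mg/dL
CrCl = (140 − 53) × 83.8 / (72 × 3.699) × 0.85 = 7290.6 / 266.33 × 0.85 ≈ 23.3 mL/min
CrCl ≈ 23 mL/min → bracket 15–24 mL/min → every 48 hours.

every 48 hours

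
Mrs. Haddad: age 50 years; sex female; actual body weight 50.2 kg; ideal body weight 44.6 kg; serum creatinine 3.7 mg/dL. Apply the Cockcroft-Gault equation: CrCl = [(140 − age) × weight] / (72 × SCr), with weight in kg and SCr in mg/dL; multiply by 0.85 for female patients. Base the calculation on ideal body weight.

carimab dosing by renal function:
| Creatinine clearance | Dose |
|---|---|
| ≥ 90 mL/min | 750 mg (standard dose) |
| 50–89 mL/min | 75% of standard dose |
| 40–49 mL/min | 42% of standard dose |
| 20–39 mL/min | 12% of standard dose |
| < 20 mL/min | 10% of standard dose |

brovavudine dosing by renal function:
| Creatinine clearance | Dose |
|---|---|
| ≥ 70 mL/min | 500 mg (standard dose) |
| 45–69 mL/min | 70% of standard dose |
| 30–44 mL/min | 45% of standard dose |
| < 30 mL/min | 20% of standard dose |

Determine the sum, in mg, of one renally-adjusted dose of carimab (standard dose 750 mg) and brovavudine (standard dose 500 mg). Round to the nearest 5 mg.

175 mg

CrCl = (140 − 50) × 44.6 / (72 × 3.7) × 0.85 = 4014.0 / 266.40 × 0.85 ≈ 12.8 mL/min
CrCl ≈ 13 mL/min.
carimab: < 20 mL/min → 10% of 750 mg = 75 mg.
brovavudine: < 30 mL/min → 20% of 500 mg = 100 mg.
Total = 75 + 100 = 175 mg.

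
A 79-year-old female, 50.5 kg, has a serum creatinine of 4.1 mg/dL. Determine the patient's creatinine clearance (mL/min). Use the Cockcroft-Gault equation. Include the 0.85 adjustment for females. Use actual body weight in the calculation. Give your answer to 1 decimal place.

CrCl = (140 − 79) × 50.5 / (72 × 4.1) × 0.85 = 3080.5 / 295.20 × 0.85 ≈ 8.9 mL/min

8.9 mL/min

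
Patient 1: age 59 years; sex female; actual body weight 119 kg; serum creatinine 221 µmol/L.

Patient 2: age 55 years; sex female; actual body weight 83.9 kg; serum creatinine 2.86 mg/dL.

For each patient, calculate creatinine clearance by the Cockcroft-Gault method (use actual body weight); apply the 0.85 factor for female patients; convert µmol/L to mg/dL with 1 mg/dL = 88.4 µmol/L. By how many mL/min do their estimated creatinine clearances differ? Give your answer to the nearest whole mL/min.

Patient 1: SCr = 221 / 88.4 = 2.5 mg/dL
Patient 1: CrCl = (140 − 59) × 119 / (72 × 2.5) × 0.85 = 9639.0 / 180.00 × 0.85 ≈ 45.5 mL/min
Patient 2: CrCl = (140 − 55) × 83.9 / (72 × 2.86) × 0.85 = 7131.5 / 205.92 × 0.85 ≈ 29.4 mL/min
|45.5 − 29.4| = 16.1 mL/min

16 mL/min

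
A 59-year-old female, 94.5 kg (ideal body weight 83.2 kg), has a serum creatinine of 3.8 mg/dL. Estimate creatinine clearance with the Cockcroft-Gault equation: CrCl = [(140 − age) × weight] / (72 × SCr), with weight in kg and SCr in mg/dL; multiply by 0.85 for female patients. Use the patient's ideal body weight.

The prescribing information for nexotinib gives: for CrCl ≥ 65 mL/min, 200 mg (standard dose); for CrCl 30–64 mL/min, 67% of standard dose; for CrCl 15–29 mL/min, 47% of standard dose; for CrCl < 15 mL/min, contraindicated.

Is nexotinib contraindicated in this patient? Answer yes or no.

CrCl = (140 − 59) × 83.2 / (72 × 3.8) × 0.85 = 6739.2 / 273.60 × 0.85 ≈ 20.9 mL/min
CrCl ≈ 21 mL/min, which is ≥ 15 mL/min.

no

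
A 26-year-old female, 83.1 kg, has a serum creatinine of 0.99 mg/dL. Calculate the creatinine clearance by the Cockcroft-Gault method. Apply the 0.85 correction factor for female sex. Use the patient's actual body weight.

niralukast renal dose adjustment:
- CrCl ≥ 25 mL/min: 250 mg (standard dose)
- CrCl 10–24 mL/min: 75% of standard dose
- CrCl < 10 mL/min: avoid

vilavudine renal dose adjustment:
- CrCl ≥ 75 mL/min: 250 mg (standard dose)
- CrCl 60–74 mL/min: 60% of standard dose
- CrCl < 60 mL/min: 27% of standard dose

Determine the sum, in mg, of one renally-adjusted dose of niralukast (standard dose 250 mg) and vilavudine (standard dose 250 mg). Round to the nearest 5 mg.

500 mg

CrCl = (140 − 26) × 83.1 / (72 × 0.99) × 0.85 = 9473.4 / 71.28 × 0.85 ≈ 113.0 mL/min
CrCl ≈ 113 mL/min.
niralukast: ≥ 25 mL/min → 100% of 250 mg = 250 mg.
vilavudine: ≥ 75 mL/min → 100% of 250 mg = 250 mg.
Total = 250 + 250 = 500 mg.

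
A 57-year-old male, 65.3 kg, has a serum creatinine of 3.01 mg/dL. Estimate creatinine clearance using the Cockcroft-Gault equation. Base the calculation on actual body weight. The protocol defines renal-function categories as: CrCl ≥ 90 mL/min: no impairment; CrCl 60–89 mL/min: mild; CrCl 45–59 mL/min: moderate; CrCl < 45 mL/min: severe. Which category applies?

severe

CrCl = (140 − 57) × 65.3 / (72 × 3.01) = 5419.9 / 216.72 ≈ 25.0 mL/min
25 mL/min falls in the 'severe' range.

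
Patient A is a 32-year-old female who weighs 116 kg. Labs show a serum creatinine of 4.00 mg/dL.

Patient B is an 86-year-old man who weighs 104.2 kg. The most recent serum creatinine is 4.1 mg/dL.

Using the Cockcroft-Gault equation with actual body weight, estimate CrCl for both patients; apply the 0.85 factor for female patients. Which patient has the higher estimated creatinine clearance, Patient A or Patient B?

Patient A: CrCl = (140 − 32) × 116 / (72 × 4) × 0.85 = 12528.0 / 288.00 × 0.85 ≈ 37.0 mL/min
Patient B: CrCl = (140 − 86) × 104.2 / (72 × 4.1) = 5626.8 / 295.20 ≈ 19.1 mL/min
37.0 vs 19.1 mL/min → Patient A is higher.

Patient A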